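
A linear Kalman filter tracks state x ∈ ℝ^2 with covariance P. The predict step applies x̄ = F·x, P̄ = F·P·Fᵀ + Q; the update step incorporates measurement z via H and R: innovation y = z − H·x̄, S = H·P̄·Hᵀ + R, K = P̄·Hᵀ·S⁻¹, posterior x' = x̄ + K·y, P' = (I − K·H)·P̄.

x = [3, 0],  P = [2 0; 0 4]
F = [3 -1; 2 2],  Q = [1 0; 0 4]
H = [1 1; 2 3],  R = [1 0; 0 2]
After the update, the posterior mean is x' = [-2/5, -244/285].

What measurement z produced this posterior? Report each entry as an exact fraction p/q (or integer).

z = [-2, -3]

x̄ = F·x = [9, 6]
P̄ = F·P·Fᵀ + Q = [23 4; 4 28]
S = H·P̄·Hᵀ + R = [60 150; 150 394]
K = P̄·Hᵀ·S⁻¹ = [17/10 -1/2; -298/285 12/19]
x' − x̄ = [-47/5, -1954/285] = K·y
y = (KᵀK)⁻¹·Kᵀ·(x' − x̄) = [-17, -39]
z = y + H·x̄ = [-17, -39] + [15, 36] = [-2, -3]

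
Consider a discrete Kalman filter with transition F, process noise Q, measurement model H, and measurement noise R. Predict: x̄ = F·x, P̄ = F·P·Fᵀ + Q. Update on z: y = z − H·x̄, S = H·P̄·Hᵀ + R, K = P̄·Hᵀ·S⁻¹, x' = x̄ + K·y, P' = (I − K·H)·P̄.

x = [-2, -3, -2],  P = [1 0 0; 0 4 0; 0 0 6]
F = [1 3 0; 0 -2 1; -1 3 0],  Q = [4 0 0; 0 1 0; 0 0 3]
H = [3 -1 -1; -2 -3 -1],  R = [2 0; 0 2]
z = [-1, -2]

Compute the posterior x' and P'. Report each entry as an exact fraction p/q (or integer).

x̄ = F·x = [-11, 4, -7]
P̄ = F·P·Fᵀ + Q = [41 -24 35; -24 23 -24; 35 -24 40]
y = z − H·x̄ = [29, -19]
S = H·P̄·Hᵀ + R = [320 -100; -100 121]
K = P̄·Hᵀ·S⁻¹ = [2263/7180 -40/359; -8291/28720 -307/1436; 6969/28720 -163/1436]
x' = x̄ + K·y = [1847/7180, -8899/28720, 63001/28720]
P' = (I − K·H)·P̄ = [1231/1795 -9247/7180 19493/7180; -9247/7180 90319/28720 -184701/28720; 19493/7180 -184701/28720 404679/28720]

x' = [1847/7180, -8899/28720, 63001/28720]
P' = [1231/1795 -9247/7180 19493/7180; -9247/7180 90319/28720 -184701/28720; 19493/7180 -184701/28720 404679/28720]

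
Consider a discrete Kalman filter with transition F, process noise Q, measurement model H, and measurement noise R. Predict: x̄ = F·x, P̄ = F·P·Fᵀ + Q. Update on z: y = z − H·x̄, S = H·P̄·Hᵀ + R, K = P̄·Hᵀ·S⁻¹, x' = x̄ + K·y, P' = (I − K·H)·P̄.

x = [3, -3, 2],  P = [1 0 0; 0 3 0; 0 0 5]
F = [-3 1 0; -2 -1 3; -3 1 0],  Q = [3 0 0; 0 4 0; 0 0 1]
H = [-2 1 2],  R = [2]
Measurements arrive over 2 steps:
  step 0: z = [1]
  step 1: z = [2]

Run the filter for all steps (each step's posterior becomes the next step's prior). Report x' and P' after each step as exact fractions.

step 0: x' = [-441/37, 55/37, -449/37], P' = [1101/74 195/37 903/74; 195/37 504/37 -29/37; 903/74 -29/37 937/74]
step 1: x' = [18136/595, -754/595, 3800/119], P' = [675519/6545 -10356/6545 135588/1309; -10356/6545 93834/6545 -10412/1309; 135588/1309 -10412/1309 140361/1309]

step 0: x̄ = F·x = [-12, 3, -12]
step 0: P̄ = F·P·Fᵀ + Q = [15 3 12; 3 56 3; 12 3 13]
step 0: y = z − H·x̄ = [-2]
step 0: S = H·P̄·Hᵀ + R = [74]
step 0: K = P̄·Hᵀ·S⁻¹ = [-3/74; 28/37; 5/74]
step 0: x' = x̄ + K·y = [-441/37, 55/37, -449/37]
step 0: P' = (I − K·H)·P̄ = [1101/74 195/37 903/74; 195/37 504/37 -29/37; 903/74 -29/37 937/74]
step 1: x̄ = F·x = [1378/37, -520/37, 1378/37]
step 1: P̄ = F·P·Fᵀ + Q = [8799/74 -2313/74 8577/74; -2313/74 5213/74 -2313/74; 8577/74 -2313/74 8651/74]
step 1: y = z − H·x̄ = [594/37]
step 1: S = H·P̄·Hᵀ + R = [6545/74]
step 1: K = P̄·Hᵀ·S⁻¹ = [-2757/6545; 5213/6545; -433/1309]
step 1: x' = x̄ + K·y = [18136/595, -754/595, 3800/119]
step 1: P' = (I − K·H)·P̄ = [675519/6545 -10356/6545 135588/1309; -10356/6545 93834/6545 -10412/1309; 135588/1309 -10412/1309 140361/1309]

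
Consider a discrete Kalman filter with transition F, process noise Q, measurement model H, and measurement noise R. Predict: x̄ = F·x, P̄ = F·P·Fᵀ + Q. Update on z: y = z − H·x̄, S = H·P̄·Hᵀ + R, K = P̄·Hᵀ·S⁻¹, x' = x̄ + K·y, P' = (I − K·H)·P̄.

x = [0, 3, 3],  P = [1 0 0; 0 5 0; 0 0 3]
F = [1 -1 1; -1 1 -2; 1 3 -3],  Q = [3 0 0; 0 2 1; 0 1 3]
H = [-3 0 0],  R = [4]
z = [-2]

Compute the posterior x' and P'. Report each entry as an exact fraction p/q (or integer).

x̄ = F·x = [0, -3, 0]
P̄ = F·P·Fᵀ + Q = [12 -12 -23; -12 20 33; -23 33 76]
y = z − H·x̄ = [-2]
S = H·P̄·Hᵀ + R = [112]
K = P̄·Hᵀ·S⁻¹ = [-9/28; 9/28; 69/112]
x' = x̄ + K·y = [9/14, -51/14, -69/56]
P' = (I − K·H)·P̄ = [3/7 -3/7 -23/28; -3/7 59/7 303/28; -23/28 303/28 3751/112]

x' = [9/14, -51/14, -69/56]
P' = [3/7 -3/7 -23/28; -3/7 59/7 303/28; -23/28 303/28 3751/112]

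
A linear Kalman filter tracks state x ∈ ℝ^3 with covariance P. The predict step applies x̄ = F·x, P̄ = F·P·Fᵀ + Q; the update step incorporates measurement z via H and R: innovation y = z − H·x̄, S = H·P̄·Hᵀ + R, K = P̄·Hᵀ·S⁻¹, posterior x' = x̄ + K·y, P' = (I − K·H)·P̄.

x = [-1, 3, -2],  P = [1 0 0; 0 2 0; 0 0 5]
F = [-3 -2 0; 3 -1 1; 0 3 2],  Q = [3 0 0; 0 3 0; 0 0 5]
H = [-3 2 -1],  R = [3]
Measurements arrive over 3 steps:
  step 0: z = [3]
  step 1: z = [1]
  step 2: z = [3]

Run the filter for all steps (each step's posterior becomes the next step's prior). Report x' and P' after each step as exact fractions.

step 0: x̄ = F·x = [-3, -8, 5]
step 0: P̄ = F·P·Fᵀ + Q = [20 -5 -12; -5 19 4; -12 4 43]
step 0: y = z − H·x̄ = [15]
step 0: S = H·P̄·Hᵀ + R = [274]
step 0: K = P̄·Hᵀ·S⁻¹ = [-29/137; 49/274; 1/274]
step 0: x' = x̄ + K·y = [-846/137, -1457/274, 1385/274]
step 0: P' = (I − K·H)·P̄ = [1058/137 736/137 -1615/137; 736/137 2805/274 1047/274; -1615/137 1047/274 11781/274]
step 1: x̄ = F·x = [3995/137, -1117/137, -1601/274]
step 1: P̄ = F·P·Fᵀ + Q = [24375/137 -5127/137 -7443/137; -5127/137 2073/137 5031/137; -7443/137 5031/137 86303/274]
step 1: y = z − H·x̄ = [27111/274]
step 1: S = H·P̄·Hᵀ + R = [535943/274]
step 1: K = P̄·Hᵀ·S⁻¹ = [-151872/535943; 28992/535943; -21521/535943]
step 1: x' = x̄ + K·y = [601397/535943, -1501075/535943, -5260951/535943]
step 1: P' = (I − K·H)·P̄ = [11175609/535943 -3987177/535943 -41045565/535943; -3987177/535943 5041911/535943 21958377/535943; -41045565/535943 21958377/535943 167118012/535943]
step 2: x̄ = F·x = [1197959/535943, -1955685/535943, -15025127/535943]
step 2: P̄ = F·P·Fᵀ + Q = [74509830/535943 684813/535943 164073009/535943; 684813/535943 8081151/535943 58910685/535943; 164073009/535943 58910685/535943 980029486/535943]
step 2: y = z − H·x̄ = [-5912051/535943]
step 2: S = H·P̄·Hᵀ + R = [2425127947/535943]
step 2: K = P̄·Hᵀ·S⁻¹ = [-386232873/2425127947; -44802822/2425127947; -1354427143/2425127947]
step 2: x' = x̄ + K·y = [9681313672/2425127947, -8355197811/2425127947, -53047456632/2425127947]
step 2: P' = (I − K·H)·P̄ = [58812296967/2425127947 -29188856865/2425127947 -233655906012/2425127947; -29188856865/2425127947 32821647591/2425127947 153344274243/2425127947; -233655906012/2425127947 153344274243/2425127947 1011719547951/2425127947]

step 0: x' = [-846/137, -1457/274, 1385/274], P' = [1058/137 736/137 -1615/137; 736/137 2805/274 1047/274; -1615/137 1047/274 11781/274]
step 1: x' = [601397/535943, -1501075/535943, -5260951/535943], P' = [11175609/535943 -3987177/535943 -41045565/535943; -3987177/535943 5041911/535943 21958377/535943; -41045565/535943 21958377/535943 167118012/535943]
step 2: x' = [9681313672/2425127947, -8355197811/2425127947, -53047456632/2425127947], P' = [58812296967/2425127947 -29188856865/2425127947 -233655906012/2425127947; -29188856865/2425127947 32821647591/2425127947 153344274243/2425127947; -233655906012/2425127947 153344274243/2425127947 1011719547951/2425127947]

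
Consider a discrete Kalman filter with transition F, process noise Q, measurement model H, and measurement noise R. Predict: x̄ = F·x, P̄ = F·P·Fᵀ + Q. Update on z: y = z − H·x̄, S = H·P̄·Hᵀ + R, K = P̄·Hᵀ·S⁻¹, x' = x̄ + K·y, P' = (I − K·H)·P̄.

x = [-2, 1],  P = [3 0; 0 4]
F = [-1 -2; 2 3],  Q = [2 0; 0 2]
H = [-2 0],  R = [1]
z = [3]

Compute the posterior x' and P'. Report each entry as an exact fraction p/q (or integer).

x̄ = F·x = [0, -1]
P̄ = F·P·Fᵀ + Q = [21 -30; -30 50]
y = z − H·x̄ = [3]
S = H·P̄·Hᵀ + R = [85]
K = P̄·Hᵀ·S⁻¹ = [-42/85; 12/17]
x' = x̄ + K·y = [-126/85, 19/17]
P' = (I − K·H)·P̄ = [21/85 -6/17; -6/17 130/17]

x' = [-126/85, 19/17]
P' = [21/85 -6/17; -6/17 130/17]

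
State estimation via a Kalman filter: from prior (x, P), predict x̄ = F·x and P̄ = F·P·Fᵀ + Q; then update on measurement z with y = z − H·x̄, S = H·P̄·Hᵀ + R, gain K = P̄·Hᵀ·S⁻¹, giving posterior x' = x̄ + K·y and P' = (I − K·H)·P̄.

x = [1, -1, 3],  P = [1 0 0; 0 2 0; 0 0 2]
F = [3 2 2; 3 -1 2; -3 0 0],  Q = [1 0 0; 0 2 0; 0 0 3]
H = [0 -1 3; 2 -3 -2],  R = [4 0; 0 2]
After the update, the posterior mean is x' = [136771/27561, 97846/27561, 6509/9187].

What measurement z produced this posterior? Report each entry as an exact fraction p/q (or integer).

x̄ = F·x = [7, 10, -3]
P̄ = F·P·Fᵀ + Q = [26 13 -9; 13 21 -9; -9 -9 12]
S = H·P̄·Hᵀ + R = [187 -26; -26 151]
K = P̄·Hᵀ·S⁻¹ = [-5234/27561 4757/27561; -7742/27561 -4801/27561; 2135/9187 -545/9187]
x' − x̄ = [-56156/27561, -177764/27561, 34070/9187] = K·y
y = (KᵀK)⁻¹·Kᵀ·(x' − x̄) = [18, 8]
z = y + H·x̄ = [18, 8] + [-19, -10] = [-1, -2]

z = [-1, -2]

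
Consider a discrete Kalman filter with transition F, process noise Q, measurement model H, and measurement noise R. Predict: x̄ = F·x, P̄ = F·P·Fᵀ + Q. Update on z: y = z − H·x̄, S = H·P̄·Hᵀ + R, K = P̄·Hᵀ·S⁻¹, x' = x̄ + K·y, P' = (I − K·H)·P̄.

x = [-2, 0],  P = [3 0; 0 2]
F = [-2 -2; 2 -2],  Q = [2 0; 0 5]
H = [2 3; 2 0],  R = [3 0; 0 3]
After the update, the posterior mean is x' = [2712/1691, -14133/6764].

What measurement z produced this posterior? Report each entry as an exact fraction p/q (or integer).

x̄ = F·x = [4, -4]
P̄ = F·P·Fᵀ + Q = [22 -4; -4 25]
S = H·P̄·Hᵀ + R = [268 64; 64 91]
K = P̄·Hᵀ·S⁻¹ = [8/1691 812/1691; 2203/6764 -536/1691]
x' − x̄ = [-4052/1691, 12923/6764] = K·y
y = (KᵀK)⁻¹·Kᵀ·(x' − x̄) = [1, -5]
z = y + H·x̄ = [1, -5] + [-4, 8] = [-3, 3]

z = [-3, 3]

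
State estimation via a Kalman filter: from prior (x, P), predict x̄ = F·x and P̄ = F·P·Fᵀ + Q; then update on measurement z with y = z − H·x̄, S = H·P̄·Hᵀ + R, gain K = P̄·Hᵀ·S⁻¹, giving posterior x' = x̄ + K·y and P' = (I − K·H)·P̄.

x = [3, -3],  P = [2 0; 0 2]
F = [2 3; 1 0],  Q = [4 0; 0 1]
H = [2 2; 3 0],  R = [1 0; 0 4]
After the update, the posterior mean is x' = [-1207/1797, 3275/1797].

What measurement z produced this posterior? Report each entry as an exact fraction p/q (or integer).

z = [2, -1]

x̄ = F·x = [-3, 3]
P̄ = F·P·Fᵀ + Q = [30 4; 4 3]
S = H·P̄·Hᵀ + R = [165 204; 204 274]
K = P̄·Hᵀ·S⁻¹ = [136/1797 163/599; 694/1797 -146/599]
x' − x̄ = [4184/1797, -2116/1797] = K·y
y = (KᵀK)⁻¹·Kᵀ·(x' − x̄) = [2, 8]
z = y + H·x̄ = [2, 8] + [0, -9] = [2, -1]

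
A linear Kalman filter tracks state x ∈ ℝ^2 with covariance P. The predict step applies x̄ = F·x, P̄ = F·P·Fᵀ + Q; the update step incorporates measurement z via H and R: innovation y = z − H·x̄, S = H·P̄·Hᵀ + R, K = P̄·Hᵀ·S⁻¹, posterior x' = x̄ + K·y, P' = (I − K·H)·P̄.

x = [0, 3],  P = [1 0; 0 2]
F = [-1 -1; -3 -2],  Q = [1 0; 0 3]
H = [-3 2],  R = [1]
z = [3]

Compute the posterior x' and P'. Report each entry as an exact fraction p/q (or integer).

x̄ = F·x = [-3, -6]
P̄ = F·P·Fᵀ + Q = [4 7; 7 20]
y = z − H·x̄ = [6]
S = H·P̄·Hᵀ + R = [33]
K = P̄·Hᵀ·S⁻¹ = [2/33; 19/33]
x' = x̄ + K·y = [-29/11, -28/11]
P' = (I − K·H)·P̄ = [128/33 193/33; 193/33 299/33]

x' = [-29/11, -28/11]
P' = [128/33 193/33; 193/33 299/33]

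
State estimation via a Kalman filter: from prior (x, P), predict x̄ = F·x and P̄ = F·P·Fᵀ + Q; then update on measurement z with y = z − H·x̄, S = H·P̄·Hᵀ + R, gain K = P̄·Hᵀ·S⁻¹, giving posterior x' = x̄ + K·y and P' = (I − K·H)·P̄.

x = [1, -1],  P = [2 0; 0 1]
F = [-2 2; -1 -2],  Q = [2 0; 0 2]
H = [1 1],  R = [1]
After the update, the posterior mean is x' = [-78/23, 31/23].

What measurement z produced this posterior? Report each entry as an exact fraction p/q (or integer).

x̄ = F·x = [-4, 1]
P̄ = F·P·Fᵀ + Q = [14 0; 0 8]
S = H·P̄·Hᵀ + R = [23]
K = P̄·Hᵀ·S⁻¹ = [14/23; 8/23]
x' − x̄ = [14/23, 8/23] = K·y
y = (KᵀK)⁻¹·Kᵀ·(x' − x̄) = [1]
z = y + H·x̄ = [1] + [-3] = [-2]

z = [-2]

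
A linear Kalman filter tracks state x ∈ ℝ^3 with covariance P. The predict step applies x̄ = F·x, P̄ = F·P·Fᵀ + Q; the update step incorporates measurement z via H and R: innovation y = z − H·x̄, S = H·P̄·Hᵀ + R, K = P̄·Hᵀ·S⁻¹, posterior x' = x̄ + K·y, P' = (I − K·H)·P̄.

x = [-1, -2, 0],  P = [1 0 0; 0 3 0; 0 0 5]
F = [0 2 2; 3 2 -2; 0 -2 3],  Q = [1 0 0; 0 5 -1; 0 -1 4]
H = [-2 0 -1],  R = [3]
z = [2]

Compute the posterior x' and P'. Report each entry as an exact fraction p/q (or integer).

x̄ = F·x = [-4, -7, 4]
P̄ = F·P·Fᵀ + Q = [33 -8 18; -8 46 -43; 18 -43 61]
y = z − H·x̄ = [-2]
S = H·P̄·Hᵀ + R = [268]
K = P̄·Hᵀ·S⁻¹ = [-21/67; 59/268; -97/268]
x' = x̄ + K·y = [-226/67, -997/134, 633/134]
P' = (I − K·H)·P̄ = [447/67 703/67 -831/67; 703/67 8847/268 -5801/268; -831/67 -5801/268 6939/268]

x' = [-226/67, -997/134, 633/134]
P' = [447/67 703/67 -831/67; 703/67 8847/268 -5801/268; -831/67 -5801/268 6939/268]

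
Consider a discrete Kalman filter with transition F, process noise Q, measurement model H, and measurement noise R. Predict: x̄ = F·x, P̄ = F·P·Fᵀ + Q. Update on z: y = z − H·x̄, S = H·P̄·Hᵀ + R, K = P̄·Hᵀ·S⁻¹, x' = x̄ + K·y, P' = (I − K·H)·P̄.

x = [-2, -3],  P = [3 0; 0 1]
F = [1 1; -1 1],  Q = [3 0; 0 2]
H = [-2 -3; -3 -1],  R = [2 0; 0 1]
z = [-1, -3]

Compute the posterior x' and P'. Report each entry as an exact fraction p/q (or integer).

x̄ = F·x = [-5, -1]
P̄ = F·P·Fᵀ + Q = [7 -2; -2 6]
y = z − H·x̄ = [-14, -19]
S = H·P̄·Hᵀ + R = [60 38; 38 58]
K = P̄·Hᵀ·S⁻¹ = [129/1018 -209/509; -203/509 133/509]
x' = x̄ + K·y = [523/509, -194/509]
P' = (I − K·H)·P̄ = [108/509 -115/509; -115/509 212/509]

x' = [523/509, -194/509]
P' = [108/509 -115/509; -115/509 212/509]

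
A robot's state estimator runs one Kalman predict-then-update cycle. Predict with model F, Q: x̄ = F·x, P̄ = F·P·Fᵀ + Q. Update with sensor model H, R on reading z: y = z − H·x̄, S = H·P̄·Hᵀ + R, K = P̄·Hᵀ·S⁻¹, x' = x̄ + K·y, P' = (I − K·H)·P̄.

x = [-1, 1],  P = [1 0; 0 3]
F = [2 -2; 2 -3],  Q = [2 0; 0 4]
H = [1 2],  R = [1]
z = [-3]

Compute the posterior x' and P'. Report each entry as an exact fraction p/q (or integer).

x' = [-306/247, -223/247]
P' = [602/247 -270/247; -270/247 181/247]

x̄ = F·x = [-4, -5]
P̄ = F·P·Fᵀ + Q = [18 22; 22 35]
y = z − H·x̄ = [11]
S = H·P̄·Hᵀ + R = [247]
K = P̄·Hᵀ·S⁻¹ = [62/247; 92/247]
x' = x̄ + K·y = [-306/247, -223/247]
P' = (I − K·H)·P̄ = [602/247 -270/247; -270/247 181/247]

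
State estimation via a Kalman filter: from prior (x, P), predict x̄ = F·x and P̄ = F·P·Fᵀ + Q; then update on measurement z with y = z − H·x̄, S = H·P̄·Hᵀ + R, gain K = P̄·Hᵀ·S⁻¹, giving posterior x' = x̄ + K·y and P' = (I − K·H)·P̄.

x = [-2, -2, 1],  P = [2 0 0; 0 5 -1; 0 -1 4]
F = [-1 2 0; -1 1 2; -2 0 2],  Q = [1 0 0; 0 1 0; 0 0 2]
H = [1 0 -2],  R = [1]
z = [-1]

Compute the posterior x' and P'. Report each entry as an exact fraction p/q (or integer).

x̄ = F·x = [-2, 2, 6]
P̄ = F·P·Fᵀ + Q = [23 8 0; 8 20 18; 0 18 26]
y = z − H·x̄ = [13]
S = H·P̄·Hᵀ + R = [128]
K = P̄·Hᵀ·S⁻¹ = [23/128; -7/32; -13/32]
x' = x̄ + K·y = [43/128, -27/32, 23/32]
P' = (I − K·H)·P̄ = [2415/128 417/32 299/32; 417/32 111/8 53/8; 299/32 53/8 39/8]

x' = [43/128, -27/32, 23/32]
P' = [2415/128 417/32 299/32; 417/32 111/8 53/8; 299/32 53/8 39/8]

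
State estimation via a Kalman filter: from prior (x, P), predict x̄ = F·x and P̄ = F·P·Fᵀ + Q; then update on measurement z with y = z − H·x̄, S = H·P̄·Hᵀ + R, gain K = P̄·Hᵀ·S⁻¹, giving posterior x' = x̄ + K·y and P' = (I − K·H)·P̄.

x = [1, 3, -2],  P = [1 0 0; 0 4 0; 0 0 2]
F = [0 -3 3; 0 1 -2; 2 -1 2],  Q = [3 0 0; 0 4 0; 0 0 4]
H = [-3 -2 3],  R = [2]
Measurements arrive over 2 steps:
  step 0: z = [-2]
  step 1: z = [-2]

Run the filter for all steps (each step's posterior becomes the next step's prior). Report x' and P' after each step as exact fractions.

step 0: x̄ = F·x = [-15, 7, -5]
step 0: P̄ = F·P·Fᵀ + Q = [57 -24 24; -24 16 -12; 24 -12 20]
step 0: y = z − H·x̄ = [-18]
step 0: S = H·P̄·Hᵀ + R = [183]
step 0: K = P̄·Hᵀ·S⁻¹ = [-17/61; 4/183; 4/61]
step 0: x' = x̄ + K·y = [-609/61, 403/61, -377/61]
step 0: P' = (I − K·H)·P̄ = [2610/61 -1396/61 1668/61; -1396/61 2912/183 -748/61; 1668/61 -748/61 1172/61]
step 1: x̄ = F·x = [-2340/61, 1157/61, -2375/61]
step 1: P̄ = F·P·Fᵀ + Q = [32931/61 -16676/61 35060/61; -16676/61 26684/183 -54344/183; 35060/61 -54344/183 114788/183]
step 1: y = z − H·x̄ = [2297/61]
step 1: S = H·P̄·Hᵀ + R = [187883/183]
step 1: K = P̄·Hᵀ·S⁻¹ = [119217/187883; -66316/187883; 137512/187883]
step 1: x' = x̄ + K·y = [-2718111/187883, 1066439/187883, -2137001/187883]
step 1: P' = (I − K·H)·P̄ = [23764110/187883 -8160744/187883 18403092/187883; -8160744/187883 3364252/187883 -5962120/187883; 18403092/187883 -5962120/187883 14520020/187883]

step 0: x' = [-609/61, 403/61, -377/61], P' = [2610/61 -1396/61 1668/61; -1396/61 2912/183 -748/61; 1668/61 -748/61 1172/61]
step 1: x' = [-2718111/187883, 1066439/187883, -2137001/187883], P' = [23764110/187883 -8160744/187883 18403092/187883; -8160744/187883 3364252/187883 -5962120/187883; 18403092/187883 -5962120/187883 14520020/187883]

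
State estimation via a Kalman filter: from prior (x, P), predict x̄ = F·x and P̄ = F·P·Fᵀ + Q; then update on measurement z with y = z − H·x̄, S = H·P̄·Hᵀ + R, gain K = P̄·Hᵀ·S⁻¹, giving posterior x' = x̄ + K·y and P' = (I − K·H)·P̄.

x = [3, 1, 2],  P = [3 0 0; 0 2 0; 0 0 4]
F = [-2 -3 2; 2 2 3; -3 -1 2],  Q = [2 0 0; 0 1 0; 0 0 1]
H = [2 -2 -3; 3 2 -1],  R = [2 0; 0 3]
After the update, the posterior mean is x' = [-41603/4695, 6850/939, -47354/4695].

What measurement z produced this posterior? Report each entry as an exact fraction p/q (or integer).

x̄ = F·x = [-5, 14, -6]
P̄ = F·P·Fᵀ + Q = [48 0 40; 0 57 2; 40 2 46]
S = H·P̄·Hᵀ + R = [380 -250; -250 461]
K = P̄·Hᵀ·S⁻¹ = [1867/14085 838/2817; -683/2817 314/2817; -4541/56340 707/5634]
x' − x̄ = [-18128/4695, -6296/939, -19184/4695] = K·y
y = (KᵀK)⁻¹·Kᵀ·(x' − x̄) = [18, -21]
z = y + H·x̄ = [18, -21] + [-20, 19] = [-2, -2]

z = [-2, -2]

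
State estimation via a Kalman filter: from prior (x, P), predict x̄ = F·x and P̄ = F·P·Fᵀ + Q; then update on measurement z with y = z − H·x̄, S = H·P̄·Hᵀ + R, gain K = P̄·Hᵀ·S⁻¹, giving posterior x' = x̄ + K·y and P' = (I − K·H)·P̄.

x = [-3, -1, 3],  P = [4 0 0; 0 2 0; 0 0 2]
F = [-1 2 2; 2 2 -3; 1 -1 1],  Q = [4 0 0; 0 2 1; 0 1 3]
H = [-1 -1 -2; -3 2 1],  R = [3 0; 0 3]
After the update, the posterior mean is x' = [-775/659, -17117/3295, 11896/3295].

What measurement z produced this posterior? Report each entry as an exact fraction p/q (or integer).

x̄ = F·x = [7, -17, 1]
P̄ = F·P·Fᵀ + Q = [24 -12 -4; -12 44 -1; -4 -1 11]
S = H·P̄·Hᵀ + R = [71 -65; -65 570]
K = P̄·Hᵀ·S⁻¹ = [-1756/7249 -1472/7249; -1821/7249 6783/36245; -1665/7249 386/36245]
x' − x̄ = [-5388/659, 38898/3295, 8601/3295] = K·y
y = (KᵀK)⁻¹·Kᵀ·(x' − x̄) = [-9, 51]
z = y + H·x̄ = [-9, 51] + [8, -54] = [-1, -3]

z = [-1, -3]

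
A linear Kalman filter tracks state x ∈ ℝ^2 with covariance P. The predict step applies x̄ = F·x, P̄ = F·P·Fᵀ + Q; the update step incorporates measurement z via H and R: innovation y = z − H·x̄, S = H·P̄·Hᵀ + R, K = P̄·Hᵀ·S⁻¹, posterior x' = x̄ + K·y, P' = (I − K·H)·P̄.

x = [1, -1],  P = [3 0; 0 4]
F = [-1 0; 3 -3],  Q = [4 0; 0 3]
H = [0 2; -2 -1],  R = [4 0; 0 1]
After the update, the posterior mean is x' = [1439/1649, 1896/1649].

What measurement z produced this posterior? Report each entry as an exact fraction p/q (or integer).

x̄ = F·x = [-1, 6]
P̄ = F·P·Fᵀ + Q = [7 -9; -9 66]
S = H·P̄·Hᵀ + R = [268 -96; -96 59]
K = P̄·Hᵀ·S⁻¹ = [-771/3298 -767/1649; 795/1649 -48/1649]
x' − x̄ = [3088/1649, -7998/1649] = K·y
y = (KᵀK)⁻¹·Kᵀ·(x' − x̄) = [-10, 1]
z = y + H·x̄ = [-10, 1] + [12, -4] = [2, -3]

z = [2, -3]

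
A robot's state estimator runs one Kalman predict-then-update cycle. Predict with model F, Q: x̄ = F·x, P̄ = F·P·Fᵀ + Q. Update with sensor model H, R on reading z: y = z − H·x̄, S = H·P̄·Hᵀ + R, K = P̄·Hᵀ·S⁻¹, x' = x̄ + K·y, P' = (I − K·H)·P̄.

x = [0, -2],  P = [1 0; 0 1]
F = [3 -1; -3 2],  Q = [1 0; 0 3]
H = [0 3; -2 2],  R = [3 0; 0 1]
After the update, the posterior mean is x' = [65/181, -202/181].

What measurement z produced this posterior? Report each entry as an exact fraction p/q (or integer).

x̄ = F·x = [2, -4]
P̄ = F·P·Fᵀ + Q = [11 -11; -11 16]
S = H·P̄·Hᵀ + R = [147 162; 162 197]
K = P̄·Hᵀ·S⁻¹ = [209/905 -374/905; 236/905 54/905]
x' − x̄ = [-297/181, 522/181] = K·y
y = (KᵀK)⁻¹·Kᵀ·(x' − x̄) = [9, 9]
z = y + H·x̄ = [9, 9] + [-12, -12] = [-3, -3]

z = [-3, -3]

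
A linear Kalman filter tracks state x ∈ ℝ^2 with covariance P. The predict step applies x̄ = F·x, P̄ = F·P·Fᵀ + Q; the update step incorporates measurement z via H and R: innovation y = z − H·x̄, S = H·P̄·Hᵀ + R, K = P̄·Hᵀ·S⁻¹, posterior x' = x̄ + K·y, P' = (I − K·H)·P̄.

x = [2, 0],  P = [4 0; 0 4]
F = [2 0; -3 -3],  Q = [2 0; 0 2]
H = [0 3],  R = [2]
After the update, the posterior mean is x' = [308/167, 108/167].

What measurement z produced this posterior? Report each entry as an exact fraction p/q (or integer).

x̄ = F·x = [4, -6]
P̄ = F·P·Fᵀ + Q = [18 -24; -24 74]
S = H·P̄·Hᵀ + R = [668]
K = P̄·Hᵀ·S⁻¹ = [-18/167; 111/334]
x' − x̄ = [-360/167, 1110/167] = K·y
y = (KᵀK)⁻¹·Kᵀ·(x' − x̄) = [20]
z = y + H·x̄ = [20] + [-18] = [2]

z = [2]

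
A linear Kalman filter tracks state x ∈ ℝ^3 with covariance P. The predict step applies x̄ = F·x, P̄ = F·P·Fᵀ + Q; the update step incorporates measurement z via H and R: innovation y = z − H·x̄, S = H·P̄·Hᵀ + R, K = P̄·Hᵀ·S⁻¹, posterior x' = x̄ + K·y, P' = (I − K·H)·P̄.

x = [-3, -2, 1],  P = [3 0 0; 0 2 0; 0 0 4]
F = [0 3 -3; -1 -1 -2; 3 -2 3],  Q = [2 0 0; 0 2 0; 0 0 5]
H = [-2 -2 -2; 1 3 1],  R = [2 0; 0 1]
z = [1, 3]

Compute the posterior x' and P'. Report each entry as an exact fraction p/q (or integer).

x̄ = F·x = [-9, 3, -2]
P̄ = F·P·Fᵀ + Q = [56 18 -48; 18 23 -29; -48 -29 76]
y = z − H·x̄ = [-15, 5]
S = H·P̄·Hᵀ + R = [150 -122; -122 178]
K = P̄·Hᵀ·S⁻¹ = [-423/2954 739/2954; 701/2954 1443/2954; -3421/5908 -4303/5908]
x' = x̄ + K·y = [-8273/1477, 2781/1477, 4496/1477]
P' = (I − K·H)·P̄ = [48805/1477 79/1477 -97345/2954; 79/1477 536/1477 -1931/2954; -97345/2954 -1931/2954 201973/5908]

x' = [-8273/1477, 2781/1477, 4496/1477]
P' = [48805/1477 79/1477 -97345/2954; 79/1477 536/1477 -1931/2954; -97345/2954 -1931/2954 201973/5908]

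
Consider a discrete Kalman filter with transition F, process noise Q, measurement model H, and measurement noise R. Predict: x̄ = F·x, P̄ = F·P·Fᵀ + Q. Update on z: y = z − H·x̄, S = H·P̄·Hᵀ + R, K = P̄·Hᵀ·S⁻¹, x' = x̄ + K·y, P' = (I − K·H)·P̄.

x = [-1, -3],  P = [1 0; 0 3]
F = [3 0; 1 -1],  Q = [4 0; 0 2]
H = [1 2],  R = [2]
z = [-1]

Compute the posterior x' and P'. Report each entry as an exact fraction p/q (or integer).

x̄ = F·x = [-3, 2]
P̄ = F·P·Fᵀ + Q = [13 3; 3 6]
y = z − H·x̄ = [-2]
S = H·P̄·Hᵀ + R = [51]
K = P̄·Hᵀ·S⁻¹ = [19/51; 5/17]
x' = x̄ + K·y = [-191/51, 24/17]
P' = (I − K·H)·P̄ = [302/51 -44/17; -44/17 27/17]

x' = [-191/51, 24/17]
P' = [302/51 -44/17; -44/17 27/17]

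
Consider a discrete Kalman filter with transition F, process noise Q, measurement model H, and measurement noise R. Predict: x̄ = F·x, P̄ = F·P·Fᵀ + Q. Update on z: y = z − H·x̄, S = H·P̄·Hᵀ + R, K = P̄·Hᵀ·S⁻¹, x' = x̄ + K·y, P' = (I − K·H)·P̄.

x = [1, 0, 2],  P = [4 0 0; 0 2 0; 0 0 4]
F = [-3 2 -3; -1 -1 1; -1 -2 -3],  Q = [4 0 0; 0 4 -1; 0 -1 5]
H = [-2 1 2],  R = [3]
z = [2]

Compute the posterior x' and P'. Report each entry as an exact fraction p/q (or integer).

x' = [-1893/241, 205/241, -1750/241]
P' = [11780/241 140/241 11572/241; 140/241 3230/241 -1457/241; 11572/241 -1457/241 12332/241]

x̄ = F·x = [-9, 1, -7]
P̄ = F·P·Fᵀ + Q = [84 -4 40; -4 14 -5; 40 -5 53]
y = z − H·x̄ = [-3]
S = H·P̄·Hᵀ + R = [241]
K = P̄·Hᵀ·S⁻¹ = [-92/241; 12/241; 21/241]
x' = x̄ + K·y = [-1893/241, 205/241, -1750/241]
P' = (I − K·H)·P̄ = [11780/241 140/241 11572/241; 140/241 3230/241 -1457/241; 11572/241 -1457/241 12332/241]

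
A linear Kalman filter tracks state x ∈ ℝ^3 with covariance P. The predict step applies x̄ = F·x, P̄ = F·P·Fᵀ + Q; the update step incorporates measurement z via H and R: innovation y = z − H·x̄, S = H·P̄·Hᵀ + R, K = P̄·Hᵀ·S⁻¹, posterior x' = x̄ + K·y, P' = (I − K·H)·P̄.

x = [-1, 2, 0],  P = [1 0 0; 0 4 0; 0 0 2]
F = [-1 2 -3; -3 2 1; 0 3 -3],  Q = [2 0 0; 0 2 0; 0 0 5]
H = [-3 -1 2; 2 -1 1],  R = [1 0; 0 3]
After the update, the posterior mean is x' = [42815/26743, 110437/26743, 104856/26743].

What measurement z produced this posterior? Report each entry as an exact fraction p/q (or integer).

x̄ = F·x = [5, 7, 6]
P̄ = F·P·Fᵀ + Q = [37 13 42; 13 29 18; 42 18 59]
S = H·P̄·Hᵀ + R = [101 -74; -74 319]
K = P̄·Hᵀ·S⁻¹ = [-5138/26743 7443/26743; -9098/26743 -853/26743; 956/26743 10701/26743]
x' − x̄ = [-90900/26743, -76764/26743, -55602/26743] = K·y
y = (KᵀK)⁻¹·Kᵀ·(x' − x̄) = [9, -6]
z = y + H·x̄ = [9, -6] + [-10, 9] = [-1, 3]

z = [-1, 3]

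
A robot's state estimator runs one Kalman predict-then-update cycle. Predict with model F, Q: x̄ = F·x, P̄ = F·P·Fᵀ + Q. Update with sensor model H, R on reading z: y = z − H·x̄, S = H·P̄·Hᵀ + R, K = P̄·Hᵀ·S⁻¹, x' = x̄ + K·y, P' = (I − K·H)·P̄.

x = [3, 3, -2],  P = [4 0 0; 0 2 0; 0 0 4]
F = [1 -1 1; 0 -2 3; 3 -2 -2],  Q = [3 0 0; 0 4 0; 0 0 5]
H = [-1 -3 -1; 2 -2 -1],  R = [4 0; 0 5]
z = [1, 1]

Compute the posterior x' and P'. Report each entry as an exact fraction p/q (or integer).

x' = [4558/3415, -13044/3415, 30679/3415]
P' = [5541/3415 -1792/683 24347/3415; -1792/683 30288/3415 -78256/3415; 24347/3415 -78256/3415 209841/3415]

x̄ = F·x = [-2, -12, 7]
P̄ = F·P·Fᵀ + Q = [13 16 8; 16 48 -16; 8 -16 65]
y = z − H·x̄ = [-30, -12]
S = H·P̄·Hᵀ + R = [530 175; 175 90]
K = P̄·Hᵀ·S⁻¹ = [-752/3415 931/3415; -912/3415 -48/3415; 29/683 -927/3415]
x' = x̄ + K·y = [4558/3415, -13044/3415, 30679/3415]
P' = (I − K·H)·P̄ = [5541/3415 -1792/683 24347/3415; -1792/683 30288/3415 -78256/3415; 24347/3415 -78256/3415 209841/3415]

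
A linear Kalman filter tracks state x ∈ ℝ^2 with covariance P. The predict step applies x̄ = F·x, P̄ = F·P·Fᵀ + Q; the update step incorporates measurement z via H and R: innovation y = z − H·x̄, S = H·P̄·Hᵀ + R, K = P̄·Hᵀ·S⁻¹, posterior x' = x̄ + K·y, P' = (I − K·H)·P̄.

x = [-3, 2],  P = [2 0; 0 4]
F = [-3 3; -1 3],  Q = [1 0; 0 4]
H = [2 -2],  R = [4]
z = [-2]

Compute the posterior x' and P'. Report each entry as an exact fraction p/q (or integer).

x̄ = F·x = [15, 9]
P̄ = F·P·Fᵀ + Q = [55 42; 42 42]
y = z − H·x̄ = [-14]
S = H·P̄·Hᵀ + R = [56]
K = P̄·Hᵀ·S⁻¹ = [13/28; 0]
x' = x̄ + K·y = [17/2, 9]
P' = (I − K·H)·P̄ = [601/14 42; 42 42]

x' = [17/2, 9]
P' = [601/14 42; 42 42]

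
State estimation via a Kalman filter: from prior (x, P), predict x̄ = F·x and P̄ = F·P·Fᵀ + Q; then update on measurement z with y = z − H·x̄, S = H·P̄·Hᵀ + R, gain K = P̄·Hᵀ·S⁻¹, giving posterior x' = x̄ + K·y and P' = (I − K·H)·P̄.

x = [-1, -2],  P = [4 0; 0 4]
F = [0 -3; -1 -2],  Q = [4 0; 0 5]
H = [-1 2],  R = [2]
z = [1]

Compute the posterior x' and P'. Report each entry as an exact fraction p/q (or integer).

x̄ = F·x = [6, 5]
P̄ = F·P·Fᵀ + Q = [40 24; 24 25]
y = z − H·x̄ = [-3]
S = H·P̄·Hᵀ + R = [46]
K = P̄·Hᵀ·S⁻¹ = [4/23; 13/23]
x' = x̄ + K·y = [126/23, 76/23]
P' = (I − K·H)·P̄ = [888/23 448/23; 448/23 237/23]

x' = [126/23, 76/23]
P' = [888/23 448/23; 448/23 237/23]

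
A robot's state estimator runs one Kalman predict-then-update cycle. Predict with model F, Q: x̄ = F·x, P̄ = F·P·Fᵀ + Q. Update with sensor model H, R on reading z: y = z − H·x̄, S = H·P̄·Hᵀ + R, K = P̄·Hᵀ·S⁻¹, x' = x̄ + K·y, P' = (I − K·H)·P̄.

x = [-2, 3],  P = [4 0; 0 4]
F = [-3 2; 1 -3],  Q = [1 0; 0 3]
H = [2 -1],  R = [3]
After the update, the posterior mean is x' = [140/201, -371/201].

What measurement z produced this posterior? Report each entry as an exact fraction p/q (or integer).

x̄ = F·x = [12, -11]
P̄ = F·P·Fᵀ + Q = [53 -36; -36 43]
S = H·P̄·Hᵀ + R = [402]
K = P̄·Hᵀ·S⁻¹ = [71/201; -115/402]
x' − x̄ = [-2272/201, 1840/201] = K·y
y = (KᵀK)⁻¹·Kᵀ·(x' − x̄) = [-32]
z = y + H·x̄ = [-32] + [35] = [3]

z = [3]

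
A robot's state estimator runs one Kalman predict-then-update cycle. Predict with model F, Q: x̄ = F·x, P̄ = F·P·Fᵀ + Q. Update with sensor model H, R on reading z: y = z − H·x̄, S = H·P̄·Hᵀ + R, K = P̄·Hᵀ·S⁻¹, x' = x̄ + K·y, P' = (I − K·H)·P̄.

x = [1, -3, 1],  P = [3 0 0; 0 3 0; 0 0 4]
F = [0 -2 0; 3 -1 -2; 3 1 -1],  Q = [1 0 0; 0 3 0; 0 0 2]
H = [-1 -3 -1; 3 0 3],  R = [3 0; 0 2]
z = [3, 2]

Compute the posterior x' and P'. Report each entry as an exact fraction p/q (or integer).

x̄ = F·x = [6, 4, -1]
P̄ = F·P·Fᵀ + Q = [13 6 -6; 6 49 32; -6 32 36]
y = z − H·x̄ = [20, -13]
S = H·P̄·Hᵀ + R = [709 -453; -453 335]
K = P̄·Hᵀ·S⁻¹ = [569/16153 1782/16153; -10333/32306 -2979/32306; -720/16153 3366/16153]
x' = x̄ + K·y = [85132/16153, -38709/32306, -74311/16153]
P' = (I − K·H)·P̄ = [186792/16153 -965/16153 -185604/16153; -965/16153 10995/32306 -28/16153; -185604/16153 -28/16153 187848/16153]

x' = [85132/16153, -38709/32306, -74311/16153]
P' = [186792/16153 -965/16153 -185604/16153; -965/16153 10995/32306 -28/16153; -185604/16153 -28/16153 187848/16153]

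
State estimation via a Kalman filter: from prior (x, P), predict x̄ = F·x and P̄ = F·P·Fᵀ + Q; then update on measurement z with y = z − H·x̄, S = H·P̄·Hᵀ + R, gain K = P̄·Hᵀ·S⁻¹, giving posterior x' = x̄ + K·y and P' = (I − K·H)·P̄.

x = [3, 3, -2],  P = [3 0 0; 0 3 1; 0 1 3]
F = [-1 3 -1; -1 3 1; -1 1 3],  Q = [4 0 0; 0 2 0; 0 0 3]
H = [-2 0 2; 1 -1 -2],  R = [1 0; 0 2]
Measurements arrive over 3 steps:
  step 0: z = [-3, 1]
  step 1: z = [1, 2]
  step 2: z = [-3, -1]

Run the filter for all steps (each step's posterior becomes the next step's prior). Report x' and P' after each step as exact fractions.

step 0: x' = [7999/12678, 10321/6339, -2008/2113], P' = [10784/6339 -2045/6339 3019/2113; -2045/6339 11879/6339 -1137/2113; 3019/2113 -1137/2113 2966/2113]
step 1: x' = [-27735745/17754824, -5020471/4438706, -9969997/8877412], P' = [13725605/8877412 -621611/2219353 5675681/4438706; -621611/2219353 4030563/2219353 -1094185/2219353; 5675681/4438706 -1094185/2219353 2792801/2219353]
step 2: x' = [13767082687/7486973158, 790221064/534783797, 1476394151/3743486579], P' = [17356122181/11230459737 -451052456/1604351391 14353398736/11230459737; -451052456/1604351391 2910765427/1604351391 -792257435/1604351391; 14353398736/11230459737 -792257435/1604351391 14125259662/11230459737]

step 0: x̄ = F·x = [8, 4, -6]
step 0: P̄ = F·P·Fᵀ + Q = [31 27 11; 27 41 31; 11 31 42]
step 0: y = z − H·x̄ = [25, -15]
step 0: S = H·P̄·Hᵀ + R = [205 -172; -172 268]
step 0: K = P̄·Hᵀ·S⁻¹ = [-3454/6339 -5285/12678; -2732/6339 -3551/6339; -106/2113 -888/2113]
step 0: x' = x̄ + K·y = [7999/12678, 10321/6339, -2008/2113]
step 0: P' = (I − K·H)·P̄ = [10784/6339 -2045/6339 3019/2113; -2045/6339 11879/6339 -1137/2113; 3019/2113 -1137/2113 2966/2113]
step 1: x̄ = F·x = [65975/12678, 41879/12678, -23501/12678]
step 1: P̄ = F·P·Fᵀ + Q = [202799/6339 121067/6339 -17495/6339; 121067/6339 112961/6339 10957/6339; -17495/6339 10957/6339 51044/6339]
step 1: y = z − H·x̄ = [95815/6339, -22871/6339]
step 1: S = H·P̄·Hᵀ + R = [1161671/6339 -494524/6339; -494524/6339 404288/6339]
step 1: K = P̄·Hᵀ·S⁻¹ = [-2374243/4438706 -6490675/17754824; -945148/2219353 -1231902/2219353; -90079/2219353 -3307153/8877412]
step 1: x' = x̄ + K·y = [-27735745/17754824, -5020471/4438706, -9969997/8877412]
step 1: P' = (I − K·H)·P̄ = [13725605/8877412 -621611/2219353 5675681/4438706; -621611/2219353 4030563/2219353 -1094185/2219353; 5675681/4438706 -1094185/2219353 2792801/2219353]
step 2: x̄ = F·x = [-12569913/17754824, -52449901/17754824, -52166121/17754824]
step 2: P̄ = F·P·Fᵀ + Q = [269388553/8877412 162573333/8877412 -19192119/8877412; 162573333/8877412 153707401/8877412 16378901/8877412; -19192119/8877412 16378901/8877412 67625205/8877412]
step 2: y = z − H·x̄ = [3240993/2219353, -80983527/8877412]
step 2: S = H·P̄·Hᵀ + R = [377617349/2219353 -158010444/2219353; -158010444/2219353 132122253/2219353]
step 2: K = P̄·Hᵀ·S⁻¹ = [-2001815630/3743486579 -8193308099/22460919474; -227469986/534783797 -1777303013/3208702782; -152092716/3743486579 -8351318543/22460919474]
step 2: x' = x̄ + K·y = [13767082687/7486973158, 790221064/534783797, 1476394151/3743486579]
step 2: P' = (I − K·H)·P̄ = [17356122181/11230459737 -451052456/1604351391 14353398736/11230459737; -451052456/1604351391 2910765427/1604351391 -792257435/1604351391; 14353398736/11230459737 -792257435/1604351391 14125259662/11230459737]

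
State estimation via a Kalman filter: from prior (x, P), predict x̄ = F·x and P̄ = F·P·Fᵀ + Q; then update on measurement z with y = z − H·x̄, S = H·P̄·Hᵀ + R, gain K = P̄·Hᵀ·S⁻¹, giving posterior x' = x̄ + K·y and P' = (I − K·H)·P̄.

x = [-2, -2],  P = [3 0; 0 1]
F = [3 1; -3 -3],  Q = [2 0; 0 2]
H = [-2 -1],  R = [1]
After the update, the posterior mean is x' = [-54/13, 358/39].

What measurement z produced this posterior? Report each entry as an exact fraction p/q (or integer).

z = [-1]

x̄ = F·x = [-8, 12]
P̄ = F·P·Fᵀ + Q = [30 -30; -30 38]
S = H·P̄·Hᵀ + R = [39]
K = P̄·Hᵀ·S⁻¹ = [-10/13; 22/39]
x' − x̄ = [50/13, -110/39] = K·y
y = (KᵀK)⁻¹·Kᵀ·(x' − x̄) = [-5]
z = y + H·x̄ = [-5] + [4] = [-1]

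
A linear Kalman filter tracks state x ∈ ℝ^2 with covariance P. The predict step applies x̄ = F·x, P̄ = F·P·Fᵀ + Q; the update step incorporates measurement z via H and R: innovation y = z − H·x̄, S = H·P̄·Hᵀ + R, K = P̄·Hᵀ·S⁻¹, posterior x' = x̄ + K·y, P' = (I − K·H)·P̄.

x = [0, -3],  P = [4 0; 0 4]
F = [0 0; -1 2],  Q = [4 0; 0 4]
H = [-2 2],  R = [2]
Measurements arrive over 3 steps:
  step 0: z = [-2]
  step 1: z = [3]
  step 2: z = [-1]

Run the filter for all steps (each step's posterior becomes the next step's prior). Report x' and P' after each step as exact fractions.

step 0: x̄ = F·x = [0, -6]
step 0: P̄ = F·P·Fᵀ + Q = [4 0; 0 24]
step 0: y = z − H·x̄ = [10]
step 0: S = H·P̄·Hᵀ + R = [114]
step 0: K = P̄·Hᵀ·S⁻¹ = [-4/57; 8/19]
step 0: x' = x̄ + K·y = [-40/57, -34/19]
step 0: P' = (I − K·H)·P̄ = [196/57 64/19; 64/19 72/19]
step 1: x̄ = F·x = [0, -164/57]
step 1: P̄ = F·P·Fᵀ + Q = [4 0; 0 520/57]
step 1: y = z − H·x̄ = [499/57]
step 1: S = H·P̄·Hᵀ + R = [3106/57]
step 1: K = P̄·Hᵀ·S⁻¹ = [-228/1553; 520/1553]
step 1: x' = x̄ + K·y = [-1996/1553, 84/1553]
step 1: P' = (I − K·H)·P̄ = [4388/1553 4160/1553; 4160/1553 4680/1553]
step 2: x̄ = F·x = [0, 2164/1553]
step 2: P̄ = F·P·Fᵀ + Q = [4 0; 0 12680/1553]
step 2: y = z − H·x̄ = [-5881/1553]
step 2: S = H·P̄·Hᵀ + R = [78674/1553]
step 2: K = P̄·Hᵀ·S⁻¹ = [-6212/39337; 12680/39337]
step 2: x' = x̄ + K·y = [23524/39337, 6796/39337]
step 2: P' = (I − K·H)·P̄ = [107652/39337 101440/39337; 101440/39337 114120/39337]

step 0: x' = [-40/57, -34/19], P' = [196/57 64/19; 64/19 72/19]
step 1: x' = [-1996/1553, 84/1553], P' = [4388/1553 4160/1553; 4160/1553 4680/1553]
step 2: x' = [23524/39337, 6796/39337], P' = [107652/39337 101440/39337; 101440/39337 114120/39337]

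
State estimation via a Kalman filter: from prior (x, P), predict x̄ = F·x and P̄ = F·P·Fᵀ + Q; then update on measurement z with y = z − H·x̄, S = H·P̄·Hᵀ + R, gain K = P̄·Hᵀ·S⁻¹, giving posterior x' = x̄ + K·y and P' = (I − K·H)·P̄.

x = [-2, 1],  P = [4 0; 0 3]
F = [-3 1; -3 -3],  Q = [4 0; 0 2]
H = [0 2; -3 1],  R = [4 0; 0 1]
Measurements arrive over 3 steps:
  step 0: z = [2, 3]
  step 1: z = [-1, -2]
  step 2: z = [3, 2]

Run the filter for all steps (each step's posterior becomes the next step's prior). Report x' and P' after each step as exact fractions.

step 0: x' = [-242/379, 9598/9475], P' = [167/758 249/758; 249/758 18659/18950]
step 1: x' = [5061053/8641097, -3486554/8641097], P' = [1804438/8641097 2645118/8641097; 2645118/8641097 8084660/8641097]
step 2: x' = [-2063825326/7487489515, 1937966155/1497497903], P' = [1561025282/7487489515 456973434/1497497903; 456973434/1497497903 1396985540/1497497903]

step 0: x̄ = F·x = [7, 3]
step 0: P̄ = F·P·Fᵀ + Q = [43 27; 27 65]
step 0: y = z − H·x̄ = [-4, 21]
step 0: S = H·P̄·Hᵀ + R = [264 -32; -32 291]
step 0: K = P̄·Hᵀ·S⁻¹ = [249/1516 -126/379; 18659/37900 -8/9475]
step 0: x' = x̄ + K·y = [-242/379, 9598/9475]
step 0: P' = (I − K·H)·P̄ = [167/758 249/758; 249/758 18659/18950]
step 1: x̄ = F·x = [27748/9475, -10644/9475]
step 1: P̄ = F·P·Fᵀ + Q = [47342/9475 9474/9475; 9474/9475 177728/9475]
step 1: y = z − H·x̄ = [11813/9475, 74938/9475]
step 1: S = H·P̄·Hᵀ + R = [748812/9475 298612/9475; 298612/9475 556437/9475]
step 1: K = P̄·Hᵀ·S⁻¹ = [1322559/8641097 -2768196/8641097; 4042330/8641097 149306/8641097]
step 1: x' = x̄ + K·y = [5061053/8641097, -3486554/8641097]
step 1: P' = (I − K·H)·P̄ = [1804438/8641097 2645118/8641097; 2645118/8641097 8084660/8641097]
step 2: x̄ = F·x = [-18669713/8641097, -4723497/8641097]
step 2: P̄ = F·P·Fᵀ + Q = [43018282/8641097 7856670/8641097; 7856670/8641097 153896200/8641097]
step 2: y = z − H·x̄ = [35370285/8641097, -34003448/8641097]
step 2: S = H·P̄·Hᵀ + R = [650149188/8641097 260652380/8641097; 260652380/8641097 502561815/8641097]
step 2: K = P̄·Hᵀ·S⁻¹ = [228486717/1497497903 -2398208676/7487489515; 698492770/1497497903 26065238/1497497903]
step 2: x' = x̄ + K·y = [-2063825326/7487489515, 1937966155/1497497903]
step 2: P' = (I − K·H)·P̄ = [1561025282/7487489515 456973434/1497497903; 456973434/1497497903 1396985540/1497497903]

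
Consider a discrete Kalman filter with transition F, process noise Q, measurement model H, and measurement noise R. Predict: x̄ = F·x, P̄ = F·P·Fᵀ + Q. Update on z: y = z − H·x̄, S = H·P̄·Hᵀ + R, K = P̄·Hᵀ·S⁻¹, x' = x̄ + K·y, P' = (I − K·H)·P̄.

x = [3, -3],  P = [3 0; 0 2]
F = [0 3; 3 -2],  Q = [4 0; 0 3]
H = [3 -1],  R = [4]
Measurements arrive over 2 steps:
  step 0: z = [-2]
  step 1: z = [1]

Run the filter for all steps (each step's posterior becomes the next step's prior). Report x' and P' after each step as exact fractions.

step 0: x' = [1, 215/39], P' = [5/2 13/2; 13/2 1595/78]
step 1: x' = [-26469/82321, -170564/82321], P' = [166925/164642 304743/164642; 304743/164642 983453/164642]

step 0: x̄ = F·x = [-9, 15]
step 0: P̄ = F·P·Fᵀ + Q = [22 -12; -12 38]
step 0: y = z − H·x̄ = [40]
step 0: S = H·P̄·Hᵀ + R = [312]
step 0: K = P̄·Hᵀ·S⁻¹ = [1/4; -37/156]
step 0: x' = x̄ + K·y = [1, 215/39]
step 0: P' = (I − K·H)·P̄ = [5/2 13/2; 13/2 1595/78]
step 1: x̄ = F·x = [215/13, -313/39]
step 1: P̄ = F·P·Fᵀ + Q = [4889/26 -1669/26; -1669/26 2285/78]
step 1: y = z − H·x̄ = [-2209/39]
step 1: S = H·P̄·Hᵀ + R = [82321/39]
step 1: K = P̄·Hᵀ·S⁻¹ = [24504/82321; -8653/82321]
step 1: x' = x̄ + K·y = [-26469/82321, -170564/82321]
step 1: P' = (I − K·H)·P̄ = [166925/164642 304743/164642; 304743/164642 983453/164642]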